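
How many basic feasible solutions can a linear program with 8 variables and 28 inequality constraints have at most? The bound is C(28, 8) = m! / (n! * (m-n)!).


Each vertex corresponds to some choice of n active constraints out of m, so the number of vertices is at most C(m, n) = m! / (n!(m-n)!).
m = 28, n = 8
Numerator: 28 * 27 * 26 * 25 * 24 * 23 * 22 * 21
Denominator: 8! = 40320
C(28, 8) = 3108105


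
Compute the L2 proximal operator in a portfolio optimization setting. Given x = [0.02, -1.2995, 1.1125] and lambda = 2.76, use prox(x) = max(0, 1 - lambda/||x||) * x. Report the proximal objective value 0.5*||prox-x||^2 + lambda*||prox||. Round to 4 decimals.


Step 1: Compute ||x||.
||x|| = 1.7108
Step 2: Compute scaling factor.
scale = max(0, 1 - 2.76/1.7108) = 0.0
Step 3: prox(x) = [0.0, -0.0, 0.0]
||prox(x)|| = 0.0
Step 4: Proximal objective.
0.5*||prox-x||^2 = 1.4634
lambda*||prox|| = 0.0
Total = 1.4634


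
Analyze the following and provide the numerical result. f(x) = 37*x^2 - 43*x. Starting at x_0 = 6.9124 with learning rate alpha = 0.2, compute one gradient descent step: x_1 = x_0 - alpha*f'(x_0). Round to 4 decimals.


We compute the gradient at x_0 and apply the update.
f'(x) = 74*x - 43
f'(6.9124) = 74*6.9124 - 43 = 468.5176
x_1 = 6.9124 - 0.2*468.5176 = -86.7911


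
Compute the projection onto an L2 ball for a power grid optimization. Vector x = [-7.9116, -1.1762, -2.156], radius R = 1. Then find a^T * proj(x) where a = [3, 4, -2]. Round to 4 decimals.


Step 1: Compute ||x|| (intermediates to 6 decimals).
||x|| = sqrt((-7.9116)^2 + (-1.1762)^2 + (-2.156)^2) = 8.284033
Step 2: Project.
Since ||x|| > R, scale = R/||x|| = 1/8.284033 = 0.120714, proj(x) = scale * x
proj(x) = [-0.955041, -0.141984, -0.260259]
Step 3: Dot product.
a^T * proj(x) = 3*(-0.955041) + 4*(-0.141984) - 2*(-0.260259) = -2.9125


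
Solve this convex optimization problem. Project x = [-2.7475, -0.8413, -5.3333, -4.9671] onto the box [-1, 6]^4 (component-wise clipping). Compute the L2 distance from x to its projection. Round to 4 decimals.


Project each component onto [-1, 6].
clip(-2.7475) = -1.0, clip(-0.8413) = -0.8413, clip(-5.3333) = -1.0, clip(-4.9671) = -1.0
Projection = [-1.0, -0.8413, -1.0, -1.0]
Squared diffs: [3.0538, 0.0, 18.7775, 15.7379]
Distance = sqrt(37.5692) = 6.1294


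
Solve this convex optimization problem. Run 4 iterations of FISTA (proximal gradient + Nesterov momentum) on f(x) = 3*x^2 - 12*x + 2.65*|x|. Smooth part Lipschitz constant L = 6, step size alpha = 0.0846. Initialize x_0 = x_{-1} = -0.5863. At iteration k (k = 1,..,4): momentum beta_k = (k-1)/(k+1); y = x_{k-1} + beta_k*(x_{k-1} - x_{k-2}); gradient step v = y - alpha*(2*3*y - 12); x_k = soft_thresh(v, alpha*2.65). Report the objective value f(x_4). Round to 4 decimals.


FISTA on f(x) = 3*x^2 - 12*x + 2.65*|x|
L = 6, alpha = 0.0846
Iteration 1: beta = 0.0, y = -0.5863 + 0.0*(-0.5863 + 0.5863) = -0.5863
  grad(y) = -15.5178, v = y - alpha*grad = 0.7265
  prox(v) = soft_thresh(0.7265, 0.2242) = 0.5023
Iteration 2: beta = 0.3333, y = 0.5023 + 0.3333*(0.5023 + 0.5863) = 0.8652
  grad(y) = -6.8089, v = y - alpha*grad = 1.4412
  prox(v) = soft_thresh(1.4412, 0.2242) = 1.217
Iteration 3: beta = 0.5, y = 1.217 + 0.5*(1.217 - 0.5023) = 1.5744
  grad(y) = -2.5537, v = y - alpha*grad = 1.7904
  prox(v) = soft_thresh(1.7904, 0.2242) = 1.5662
Iteration 4: beta = 0.6, y = 1.5662 + 0.6*(1.5662 - 1.217) = 1.7758
  grad(y) = -1.3454, v = y - alpha*grad = 1.8896
  prox(v) = soft_thresh(1.8896, 0.2242) = 1.6654
f(x_4) = 3*1.6654^2 - 12*1.6654 + 2.65*|1.6654| = -7.2508


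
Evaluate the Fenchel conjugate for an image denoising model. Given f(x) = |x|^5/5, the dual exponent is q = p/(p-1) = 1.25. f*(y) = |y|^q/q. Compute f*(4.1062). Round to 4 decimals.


The conjugate exponent q satisfies 1/p + 1/q = 1.
p = 5, so q = 5/(5 - 1) = 1.25
|y|^q = 4.1062^1.25 = 5.8452
f*(4.1062) = 5.8452 / 1.25 = 4.6762


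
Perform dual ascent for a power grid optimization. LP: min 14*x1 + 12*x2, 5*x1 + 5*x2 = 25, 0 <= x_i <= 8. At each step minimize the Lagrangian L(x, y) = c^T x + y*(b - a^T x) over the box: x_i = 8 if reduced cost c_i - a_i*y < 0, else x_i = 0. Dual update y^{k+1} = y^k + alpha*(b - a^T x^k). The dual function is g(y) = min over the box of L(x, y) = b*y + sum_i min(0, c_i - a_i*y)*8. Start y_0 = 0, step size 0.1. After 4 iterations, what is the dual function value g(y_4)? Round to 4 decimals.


Dual ascent for LP: min 14*x1 + 12*x2, 5*x1 + 5*x2 = 25, 0 <= x_i <= 8
Step 1: y^k = 0.0, reduced costs: (14.0, 12.0)
  x^k = (0.0, 0.0), subgradient = b - a^T x = 25.0
  y^{k+1} = 0.0 + 0.1*25.0 = 2.5
Step 2: y^k = 2.5, reduced costs: (1.5, -0.5)
  x^k = (0.0, 8.0), subgradient = b - a^T x = -15.0
  y^{k+1} = 2.5 + 0.1*-15.0 = 1.0
Step 3: y^k = 1.0, reduced costs: (9.0, 7.0)
  x^k = (0.0, 0.0), subgradient = b - a^T x = 25.0
  y^{k+1} = 1.0 + 0.1*25.0 = 3.5
Step 4: y^k = 3.5, reduced costs: (-3.5, -5.5)
  x^k = (8.0, 8.0), subgradient = b - a^T x = -55.0
  y^{k+1} = 3.5 + 0.1*-55.0 = -2.0
Dual objective at y_4 = -2.0: reduced costs (24.0, 22.0), box minimizer x = (0.0, 0.0)
g(y_4) = b*y + (c1 - a1*y)*x1 + (c2 - a2*y)*x2 = 25*(-2.0) + 24.0*0.0 + 22.0*0.0 = -50.0 + 0.0 + 0.0 = -50.0


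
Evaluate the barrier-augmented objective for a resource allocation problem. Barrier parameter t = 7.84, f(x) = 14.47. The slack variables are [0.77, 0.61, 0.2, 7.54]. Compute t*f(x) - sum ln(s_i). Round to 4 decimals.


Step 1: Compute log-barrier.
ln values: [-0.2614, -0.4943, -1.6094, 2.0202]
phi = -(-0.2614 - 0.4943 - 1.6094 + 2.0202) = 0.3449
Step 2: Compute augmented objective.
t*f(x) = 7.84*14.47 = 113.4448
Total = 113.4448 + 0.3449 = 113.7897


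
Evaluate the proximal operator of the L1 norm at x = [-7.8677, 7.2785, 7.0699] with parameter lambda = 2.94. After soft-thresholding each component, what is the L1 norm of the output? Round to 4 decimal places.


Soft-thresholding with lambda = 2.94:
prox(-7.8677) = sign(-7.8677)*max(|-7.8677| - 2.94, 0) = -4.9277
prox(7.2785) = sign(7.2785)*max(|7.2785| - 2.94, 0) = 4.3385
prox(7.0699) = sign(7.0699)*max(|7.0699| - 2.94, 0) = 4.1299
prox(x) = [-4.9277, 4.3385, 4.1299]
||prox(x)||_1 = 4.9277 + 4.3385 + 4.1299 = 13.3961


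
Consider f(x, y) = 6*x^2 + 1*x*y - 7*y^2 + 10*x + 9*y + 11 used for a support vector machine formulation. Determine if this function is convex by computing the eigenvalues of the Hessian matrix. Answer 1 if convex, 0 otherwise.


The Hessian of f(x,y) = 6*x^2 + 1*x*y - 7*y^2 + 10*x + 9*y + 11 is:
H = [[12, 1], [1, -14]]
Trace = 12 - 14 = -2
Determinant = 12*-14 - (1)^2 = -169
Discriminant = (-2)^2 - 4*-169 = 680.0
Eigenvalues: lambda_1 = -14.0384, lambda_2 = 12.0384
The function is not convex.

0


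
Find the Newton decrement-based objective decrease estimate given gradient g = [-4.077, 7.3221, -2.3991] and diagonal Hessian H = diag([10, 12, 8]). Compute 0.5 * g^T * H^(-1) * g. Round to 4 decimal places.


Step 1: H is diagonal, so H^(-1) * g = [-0.4077, 0.6102, -0.2999].
Step 2: g^T H^(-1) g = sum_i g_i^2 / H_ii
  = (-4.077)^2/10 + (7.3221)^2/12 + (-2.3991)^2/8
  = 1.6622 + 4.4678 + 0.7195 = 6.8494
Step 3: Objective decrease = 0.5 * g^T H^(-1) g = 3.4247


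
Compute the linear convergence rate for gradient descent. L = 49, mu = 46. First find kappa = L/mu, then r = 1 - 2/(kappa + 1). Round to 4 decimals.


Step 1: Compute the condition number.
kappa = L/mu = 49/46 = 1.0652
Step 2: Compute the convergence rate.
r = 1 - 2/(kappa + 1) = 1 - 2*mu/(L + mu) = (L - mu)/(L + mu) = 3/95 = 0.0316


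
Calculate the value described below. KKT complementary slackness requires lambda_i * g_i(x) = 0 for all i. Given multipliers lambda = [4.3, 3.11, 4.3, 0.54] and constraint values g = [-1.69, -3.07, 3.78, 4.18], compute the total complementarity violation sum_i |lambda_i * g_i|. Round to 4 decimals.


KKT complementary slackness check:
lambda_1 * g_1 = 4.3 * -1.69 = -7.267
lambda_2 * g_2 = 3.11 * -3.07 = -9.5477
lambda_3 * g_3 = 4.3 * 3.78 = 16.254
lambda_4 * g_4 = 0.54 * 4.18 = 2.2572
Total violation = 7.267 + 9.5477 + 16.254 + 2.2572 = 35.3259


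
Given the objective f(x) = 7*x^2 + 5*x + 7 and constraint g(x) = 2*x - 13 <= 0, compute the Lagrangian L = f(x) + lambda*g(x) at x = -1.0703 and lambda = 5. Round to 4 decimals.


Step 1: Evaluate f(x).
f(-1.0703) = 7*(-1.0703)^2 + 5*(-1.0703) + 7 = 9.6673
Step 2: Evaluate g(x).
g(-1.0703) = 2*-1.0703 - 13 = -15.1406
Step 3: Compute Lagrangian.
L = 9.6673 + 5*-15.1406 = -66.0357


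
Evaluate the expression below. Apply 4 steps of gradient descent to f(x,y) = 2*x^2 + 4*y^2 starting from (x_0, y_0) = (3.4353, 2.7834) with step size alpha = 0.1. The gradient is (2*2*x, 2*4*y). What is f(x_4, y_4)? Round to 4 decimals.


Gradient descent on f(x,y) = 2*x^2 + 4*y^2.
Starting point: (3.4353, 2.7834), alpha = 0.1
Step 1: grad_x = 2*2*3.4353 = 13.7412, grad_y = 2*4*2.7834 = 22.2672
  x_1 = 3.4353 - 0.1*13.7412 = 2.0612
  y_1 = 2.7834 - 0.1*22.2672 = 0.5567
Step 2: grad_x = 2*2*2.0612 = 8.2447, grad_y = 2*4*0.5567 = 4.4534
  x_2 = 2.0612 - 0.1*8.2447 = 1.2367
  y_2 = 0.5567 - 0.1*4.4534 = 0.1113
Step 3: grad_x = 2*2*1.2367 = 4.9468, grad_y = 2*4*0.1113 = 0.8907
  x_3 = 1.2367 - 0.1*4.9468 = 0.742
  y_3 = 0.1113 - 0.1*0.8907 = 0.0223
Step 4: grad_x = 2*2*0.742 = 2.9681, grad_y = 2*4*0.0223 = 0.1781
  x_4 = 0.742 - 0.1*2.9681 = 0.4452
  y_4 = 0.0223 - 0.1*0.1781 = 0.0045
f(0.4452, 0.0045) = 2*0.4452^2 + 4*0.0045^2 = 0.3965


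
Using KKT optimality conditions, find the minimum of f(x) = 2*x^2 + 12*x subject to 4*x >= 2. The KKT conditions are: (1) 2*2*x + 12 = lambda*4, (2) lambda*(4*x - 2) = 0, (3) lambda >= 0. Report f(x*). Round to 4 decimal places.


Step 1: Try lambda = 0 (constraint inactive).
x_unc = -12/(2*2) = -3.0
Check: 4*-3.0 = -12.0 < 2 -- violated!
Step 2: Constraint must be active: 4*x = 2
x* = 2/4 = 0.5
lambda = (2*2*0.5 + 12)/4 = 3.5
Step 3: Compute optimal value.
f(x*) = 2*0.5^2 + 12*0.5 = 6.5


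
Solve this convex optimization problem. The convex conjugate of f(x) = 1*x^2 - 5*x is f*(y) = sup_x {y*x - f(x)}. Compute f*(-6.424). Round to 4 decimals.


f*(y) = sup_x {y*x - a*x^2 - b*x} = sup_x {(y-b)*x - a*x^2}
FOC: (y - b) - 2a*x = 0 => x* = (y - b)/(2a)
x* = (-6.424 + 5)/(2*1) = -0.712
f*(-6.424) = (y-b)^2/(4a) = (-6.424 + 5)^2/(4*1)
= 2.0278/4 = 0.5069


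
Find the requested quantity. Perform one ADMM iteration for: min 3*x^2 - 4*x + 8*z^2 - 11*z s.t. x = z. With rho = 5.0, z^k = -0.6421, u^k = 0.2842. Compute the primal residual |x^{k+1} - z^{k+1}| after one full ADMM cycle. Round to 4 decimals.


ADMM iteration with rho = 5.0, z^k = -0.6421, u^k = 0.2842
Step 1: x-update.
Minimize 3*x^2 - 4*x + (5.0/2)*(x + 0.6421 + 0.2842)^2
FOC: (2*3 + 5.0)*x = 4 + 5.0*(-0.6421 - 0.2842)
x^{k+1} = -0.0574
Step 2: z-update.
Minimize 8*z^2 - 11*z + (5.0/2)*(-0.0574 - z + 0.2842)^2
FOC: (2*8 + 5.0)*z = 11 + 5.0*(-0.0574 + 0.2842)
z^{k+1} = 0.5778
Step 3: u-update.
u^{k+1} = 0.2842 - 0.0574 - 0.5778 = -0.351
Step 4: Primal residual = |-0.0574 - 0.5778| = 0.6352


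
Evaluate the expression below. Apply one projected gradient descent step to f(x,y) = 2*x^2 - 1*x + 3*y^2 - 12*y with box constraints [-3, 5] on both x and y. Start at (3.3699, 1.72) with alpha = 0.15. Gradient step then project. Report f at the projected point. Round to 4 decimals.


Step 1: Compute gradient at (3.3699, 1.72).
grad_x = 2*2*3.3699 - 1 = 12.4796
grad_y = 2*3*1.72 - 12 = -1.68
Step 2: Gradient step.
x_raw = 3.3699 - 0.15*12.4796 = 1.498
y_raw = 1.72 - 0.15*-1.68 = 1.972
Step 3: Project onto [-3, 5].
x_proj = clip(1.498) = 1.498
y_proj = clip(1.972) = 1.972
Step 4: Evaluate f.
f(1.498, 1.972) = -9.0078


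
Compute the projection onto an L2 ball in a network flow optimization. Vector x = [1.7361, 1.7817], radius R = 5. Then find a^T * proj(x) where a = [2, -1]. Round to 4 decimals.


Step 1: Compute ||x|| (intermediates to 6 decimals).
||x|| = sqrt(1.7361^2 + 1.7817^2) = 2.487669
Step 2: Project.
Since ||x|| <= R, proj = x (no scaling needed).
proj(x) = [1.7361, 1.7817]
Step 3: Dot product.
a^T * proj(x) = 2*1.7361 - 1*1.7817 = 1.6905


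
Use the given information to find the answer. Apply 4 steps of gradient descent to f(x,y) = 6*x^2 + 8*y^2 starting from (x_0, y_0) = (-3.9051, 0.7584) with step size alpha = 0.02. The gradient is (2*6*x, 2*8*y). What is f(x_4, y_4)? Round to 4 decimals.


Gradient descent on f(x,y) = 6*x^2 + 8*y^2.
Starting point: (-3.9051, 0.7584), alpha = 0.02
Step 1: grad_x = 2*6*-3.9051 = -46.8612, grad_y = 2*8*0.7584 = 12.1344
  x_1 = -3.9051 - 0.02*-46.8612 = -2.9679
  y_1 = 0.7584 - 0.02*12.1344 = 0.5157
Step 2: grad_x = 2*6*-2.9679 = -35.6145, grad_y = 2*8*0.5157 = 8.2514
  x_2 = -2.9679 - 0.02*-35.6145 = -2.2556
  y_2 = 0.5157 - 0.02*8.2514 = 0.3507
Step 3: grad_x = 2*6*-2.2556 = -27.067, grad_y = 2*8*0.3507 = 5.6109
  x_3 = -2.2556 - 0.02*-27.067 = -1.7142
  y_3 = 0.3507 - 0.02*5.6109 = 0.2385
Step 4: grad_x = 2*6*-1.7142 = -20.5709, grad_y = 2*8*0.2385 = 3.8154
  x_4 = -1.7142 - 0.02*-20.5709 = -1.3028
  y_4 = 0.2385 - 0.02*3.8154 = 0.1622
f(-1.3028, 0.1622) = 6*(-1.3028)^2 + 8*0.1622^2 = 10.3945


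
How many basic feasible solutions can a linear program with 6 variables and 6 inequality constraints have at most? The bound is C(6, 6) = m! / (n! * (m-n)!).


Each vertex corresponds to some choice of n active constraints out of m, so the number of vertices is at most C(m, n) = m! / (n!(m-n)!).
m = 6, n = 6
Numerator: 6 * 5 * 4 * 3 * 2 * 1
Denominator: 6! = 720
C(6, 6) = 1


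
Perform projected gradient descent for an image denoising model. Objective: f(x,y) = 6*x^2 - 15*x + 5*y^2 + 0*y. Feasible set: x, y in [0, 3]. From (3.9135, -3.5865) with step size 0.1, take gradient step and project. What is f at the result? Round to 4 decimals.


Step 1: Compute gradient at (3.9135, -3.5865).
grad_x = 2*6*3.9135 - 15 = 31.962
grad_y = 2*5*-3.5865 + 0 = -35.865
Step 2: Gradient step.
x_raw = 3.9135 - 0.1*31.962 = 0.7173
y_raw = -3.5865 - 0.1*-35.865 = 0.0
Step 3: Project onto [0, 3].
x_proj = clip(0.7173) = 0.7173
y_proj = clip(0.0) = 0.0
Step 4: Evaluate f.
f(0.7173, 0.0) = -7.6724


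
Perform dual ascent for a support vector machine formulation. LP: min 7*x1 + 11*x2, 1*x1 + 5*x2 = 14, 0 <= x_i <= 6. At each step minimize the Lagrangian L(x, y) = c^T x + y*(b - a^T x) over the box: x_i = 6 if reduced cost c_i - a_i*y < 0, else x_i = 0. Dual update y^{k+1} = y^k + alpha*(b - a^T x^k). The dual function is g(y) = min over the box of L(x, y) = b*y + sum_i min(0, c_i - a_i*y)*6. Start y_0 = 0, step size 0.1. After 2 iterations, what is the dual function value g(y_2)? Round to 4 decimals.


Dual ascent for LP: min 7*x1 + 11*x2, 1*x1 + 5*x2 = 14, 0 <= x_i <= 6
Step 1: y^k = 0.0, reduced costs: (7.0, 11.0)
  x^k = (0.0, 0.0), subgradient = b - a^T x = 14.0
  y^{k+1} = 0.0 + 0.1*14.0 = 1.4
Step 2: y^k = 1.4, reduced costs: (5.6, 4.0)
  x^k = (0.0, 0.0), subgradient = b - a^T x = 14.0
  y^{k+1} = 1.4 + 0.1*14.0 = 2.8
Dual objective at y_2 = 2.8: reduced costs (4.2, -3.0), box minimizer x = (0.0, 6.0)
g(y_2) = b*y + (c1 - a1*y)*x1 + (c2 - a2*y)*x2 = 14*2.8 + 4.2*0.0 + (-3.0)*6.0 = 39.2 + 0.0 - 18.0 = 21.2


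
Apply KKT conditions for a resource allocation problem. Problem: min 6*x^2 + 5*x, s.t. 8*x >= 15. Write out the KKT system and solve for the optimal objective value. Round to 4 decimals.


Step 1: Try lambda = 0 (constraint inactive).
x_unc = -5/(2*6) = -0.4167
Check: 8*-0.4167 = -3.3336 < 15 -- violated!
Step 2: Constraint must be active: 8*x = 15
x* = 15/8 = 1.875
lambda = (2*6*1.875 + 5)/8 = 3.4375
Step 3: Compute optimal value.
f(x*) = 6*1.875^2 + 5*1.875 = 30.4688


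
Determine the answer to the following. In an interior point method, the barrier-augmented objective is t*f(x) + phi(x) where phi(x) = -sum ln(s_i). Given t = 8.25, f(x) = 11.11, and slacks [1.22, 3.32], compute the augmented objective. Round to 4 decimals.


Step 1: Compute log-barrier.
ln values: [0.1989, 1.2]
phi = -(0.1989 + 1.2) = -1.3988
Step 2: Compute augmented objective.
t*f(x) = 8.25*11.11 = 91.6575
Total = 91.6575 - 1.3988 = 90.2587


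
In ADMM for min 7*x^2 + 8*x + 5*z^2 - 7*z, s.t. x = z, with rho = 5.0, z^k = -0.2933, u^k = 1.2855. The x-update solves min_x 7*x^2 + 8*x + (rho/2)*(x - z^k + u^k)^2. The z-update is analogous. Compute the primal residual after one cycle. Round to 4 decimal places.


ADMM iteration with rho = 5.0, z^k = -0.2933, u^k = 1.2855
Step 1: x-update.
Minimize 7*x^2 + 8*x + (5.0/2)*(x + 0.2933 + 1.2855)^2
FOC: (2*7 + 5.0)*x = -8 + 5.0*(-0.2933 - 1.2855)
x^{k+1} = -0.8365
Step 2: z-update.
Minimize 5*z^2 - 7*z + (5.0/2)*(-0.8365 - z + 1.2855)^2
FOC: (2*5 + 5.0)*z = 7 + 5.0*(-0.8365 + 1.2855)
z^{k+1} = 0.6163
Step 3: u-update.
u^{k+1} = 1.2855 - 0.8365 - 0.6163 = -0.1674
Step 4: Primal residual = |-0.8365 - 0.6163| = 1.4529


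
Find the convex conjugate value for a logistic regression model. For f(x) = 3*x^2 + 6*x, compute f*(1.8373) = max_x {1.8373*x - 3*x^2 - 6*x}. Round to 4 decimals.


f*(y) = sup_x {y*x - a*x^2 - b*x} = sup_x {(y-b)*x - a*x^2}
FOC: (y - b) - 2a*x = 0 => x* = (y - b)/(2a)
x* = (1.8373 - 6)/(2*3) = -0.6938
f*(1.8373) = (y-b)^2/(4a) = (1.8373 - 6)^2/(4*3)
= 17.3281/12 = 1.444


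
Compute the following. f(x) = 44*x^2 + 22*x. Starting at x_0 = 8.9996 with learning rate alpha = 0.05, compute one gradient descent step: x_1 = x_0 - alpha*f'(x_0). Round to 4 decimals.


We compute the gradient at x_0 and apply the update.
f'(x) = 88*x + 22
f'(8.9996) = 88*8.9996 + 22 = 813.9648
x_1 = 8.9996 - 0.05*813.9648 = -31.6986


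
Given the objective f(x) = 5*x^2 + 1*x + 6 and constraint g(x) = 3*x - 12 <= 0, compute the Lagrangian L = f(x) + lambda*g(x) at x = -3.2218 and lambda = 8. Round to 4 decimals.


Step 1: Evaluate f(x).
f(-3.2218) = 5*(-3.2218)^2 + 1*(-3.2218) + 6 = 54.6782
Step 2: Evaluate g(x).
g(-3.2218) = 3*-3.2218 - 12 = -21.6654
Step 3: Compute Lagrangian.
L = 54.6782 + 8*-21.6654 = -118.645


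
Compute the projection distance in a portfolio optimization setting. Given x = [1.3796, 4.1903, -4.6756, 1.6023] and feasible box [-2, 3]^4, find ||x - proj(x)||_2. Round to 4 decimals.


Project each component onto [-2, 3].
clip(1.3796) = 1.3796, clip(4.1903) = 3.0, clip(-4.6756) = -2.0, clip(1.6023) = 1.6023
Projection = [1.3796, 3.0, -2.0, 1.6023]
Squared diffs: [0.0, 1.4168, 7.1588, 0.0]
Distance = sqrt(8.5756) = 2.9284


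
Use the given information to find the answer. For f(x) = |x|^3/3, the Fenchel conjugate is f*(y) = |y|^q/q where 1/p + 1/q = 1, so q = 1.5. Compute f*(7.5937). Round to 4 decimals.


The conjugate exponent q satisfies 1/p + 1/q = 1.
p = 3, so q = 3/(3 - 1) = 1.5
|y|^q = 7.5937^1.5 = 20.9257
f*(7.5937) = 20.9257 / 1.5 = 13.9505


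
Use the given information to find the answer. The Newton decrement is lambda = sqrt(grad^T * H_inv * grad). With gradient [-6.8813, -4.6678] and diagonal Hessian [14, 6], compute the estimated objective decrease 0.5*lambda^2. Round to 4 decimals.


Step 1: H is diagonal, so H^(-1) * g = [-0.4915, -0.778].
Step 2: g^T H^(-1) g = sum_i g_i^2 / H_ii
  = (-6.8813)^2/14 + (-4.6678)^2/6
  = 3.3823 + 3.6314 = 7.0137
Step 3: Objective decrease = 0.5 * g^T H^(-1) g = 3.5068


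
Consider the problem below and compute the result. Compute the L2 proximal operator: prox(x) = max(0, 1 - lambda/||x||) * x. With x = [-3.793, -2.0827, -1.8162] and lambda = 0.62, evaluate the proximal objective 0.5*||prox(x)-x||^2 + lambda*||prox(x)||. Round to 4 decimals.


Step 1: Compute ||x||.
||x|| = 4.6929
Step 2: Compute scaling factor.
scale = max(0, 1 - 0.62/4.6929) = 0.8679
Step 3: prox(x) = [-3.2919, -1.8075, -1.5763]
||prox(x)|| = 4.0729
Step 4: Proximal objective.
0.5*||prox-x||^2 = 0.1922
lambda*||prox|| = 2.5252
Total = 2.7174


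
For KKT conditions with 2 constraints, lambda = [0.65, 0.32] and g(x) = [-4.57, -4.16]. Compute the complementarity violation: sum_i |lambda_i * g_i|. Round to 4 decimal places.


KKT complementary slackness check:
lambda_1 * g_1 = 0.65 * -4.57 = -2.9705
lambda_2 * g_2 = 0.32 * -4.16 = -1.3312
Total violation = 2.9705 + 1.3312 = 4.3017


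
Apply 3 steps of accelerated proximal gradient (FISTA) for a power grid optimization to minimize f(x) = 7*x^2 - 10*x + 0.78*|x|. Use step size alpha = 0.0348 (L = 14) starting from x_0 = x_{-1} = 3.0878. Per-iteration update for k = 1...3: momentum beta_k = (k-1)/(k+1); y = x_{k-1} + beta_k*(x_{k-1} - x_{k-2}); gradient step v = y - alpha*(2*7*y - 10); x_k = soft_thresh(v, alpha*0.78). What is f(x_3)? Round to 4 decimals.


FISTA on f(x) = 7*x^2 - 10*x + 0.78*|x|
L = 14, alpha = 0.0348
Iteration 1: beta = 0.0, y = 3.0878 + 0.0*(3.0878 - 3.0878) = 3.0878
  grad(y) = 33.2292, v = y - alpha*grad = 1.9314
  prox(v) = soft_thresh(1.9314, 0.0271) = 1.9043
Iteration 2: beta = 0.3333, y = 1.9043 + 0.3333*(1.9043 - 3.0878) = 1.5098
  grad(y) = 11.1368, v = y - alpha*grad = 1.1222
  prox(v) = soft_thresh(1.1222, 0.0271) = 1.0951
Iteration 3: beta = 0.5, y = 1.0951 + 0.5*(1.0951 - 1.9043) = 0.6905
  grad(y) = -0.3335, v = y - alpha*grad = 0.7021
  prox(v) = soft_thresh(0.7021, 0.0271) = 0.6749
f(x_3) = 7*0.6749^2 - 10*0.6749 + 0.78*|0.6749| = -3.0341


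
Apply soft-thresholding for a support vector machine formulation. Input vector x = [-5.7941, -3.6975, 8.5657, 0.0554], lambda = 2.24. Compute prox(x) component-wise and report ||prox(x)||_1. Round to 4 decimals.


Soft-thresholding with lambda = 2.24:
prox(-5.7941) = sign(-5.7941)*max(|-5.7941| - 2.24, 0) = -3.5541
prox(-3.6975) = sign(-3.6975)*max(|-3.6975| - 2.24, 0) = -1.4575
prox(8.5657) = sign(8.5657)*max(|8.5657| - 2.24, 0) = 6.3257
prox(0.0554) = sign(0.0554)*max(|0.0554| - 2.24, 0) = 0.0
prox(x) = [-3.5541, -1.4575, 6.3257, 0.0]
||prox(x)||_1 = 3.5541 + 1.4575 + 6.3257 + 0.0 = 11.3373


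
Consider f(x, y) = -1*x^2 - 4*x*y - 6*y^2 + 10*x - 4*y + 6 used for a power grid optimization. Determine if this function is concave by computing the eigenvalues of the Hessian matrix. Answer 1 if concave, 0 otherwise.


The Hessian of f(x,y) = -1*x^2 - 4*x*y - 6*y^2 + 10*x - 4*y + 6 is:
H = [[-2, -4], [-4, -12]]
Trace = -2 - 12 = -14
Determinant = -2*-12 - (-4)^2 = 8
Discriminant = (-14)^2 - 4*8 = 164.0
Eigenvalues: lambda_1 = -13.4031, lambda_2 = -0.5969
The function is concave.

1


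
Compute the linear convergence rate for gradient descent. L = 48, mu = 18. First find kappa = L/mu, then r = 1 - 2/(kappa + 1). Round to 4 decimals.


Step 1: Compute the condition number.
kappa = L/mu = 48/18 = 2.6667
Step 2: Compute the convergence rate.
r = 1 - 2/(kappa + 1) = 1 - 2*mu/(L + mu) = (L - mu)/(L + mu) = 30/66 = 0.4545


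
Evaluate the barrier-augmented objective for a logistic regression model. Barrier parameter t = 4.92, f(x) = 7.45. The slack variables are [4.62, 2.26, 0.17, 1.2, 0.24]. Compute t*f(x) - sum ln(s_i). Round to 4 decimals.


Step 1: Compute log-barrier.
ln values: [1.5304, 0.8154, -1.772, 0.1823, -1.4271]
phi = -(1.5304 + 0.8154 - 1.772 + 0.1823 - 1.4271) = 0.671
Step 2: Compute augmented objective.
t*f(x) = 4.92*7.45 = 36.654
Total = 36.654 + 0.671 = 37.325


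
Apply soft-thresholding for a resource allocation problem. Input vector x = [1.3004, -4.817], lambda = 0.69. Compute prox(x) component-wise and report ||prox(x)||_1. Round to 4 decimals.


Soft-thresholding with lambda = 0.69:
prox(1.3004) = sign(1.3004)*max(|1.3004| - 0.69, 0) = 0.6104
prox(-4.817) = sign(-4.817)*max(|-4.817| - 0.69, 0) = -4.127
prox(x) = [0.6104, -4.127]
||prox(x)||_1 = 0.6104 + 4.127 = 4.7374


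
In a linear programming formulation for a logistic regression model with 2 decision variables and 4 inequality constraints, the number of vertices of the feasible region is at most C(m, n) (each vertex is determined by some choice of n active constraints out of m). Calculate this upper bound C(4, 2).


Each vertex corresponds to some choice of n active constraints out of m, so the number of vertices is at most C(m, n) = m! / (n!(m-n)!).
m = 4, n = 2
Numerator: 4 * 3
Denominator: 2! = 2
C(4, 2) = 6


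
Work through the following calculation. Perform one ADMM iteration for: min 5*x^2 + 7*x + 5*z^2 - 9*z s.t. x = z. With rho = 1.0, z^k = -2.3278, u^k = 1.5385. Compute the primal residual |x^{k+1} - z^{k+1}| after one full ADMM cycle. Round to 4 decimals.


ADMM iteration with rho = 1.0, z^k = -2.3278, u^k = 1.5385
Step 1: x-update.
Minimize 5*x^2 + 7*x + (1.0/2)*(x + 2.3278 + 1.5385)^2
FOC: (2*5 + 1.0)*x = -7 + 1.0*(-2.3278 - 1.5385)
x^{k+1} = -0.9878
Step 2: z-update.
Minimize 5*z^2 - 9*z + (1.0/2)*(-0.9878 - z + 1.5385)^2
FOC: (2*5 + 1.0)*z = 9 + 1.0*(-0.9878 + 1.5385)
z^{k+1} = 0.8682
Step 3: u-update.
u^{k+1} = 1.5385 - 0.9878 - 0.8682 = -0.3176
Step 4: Primal residual = |-0.9878 - 0.8682| = 1.8561


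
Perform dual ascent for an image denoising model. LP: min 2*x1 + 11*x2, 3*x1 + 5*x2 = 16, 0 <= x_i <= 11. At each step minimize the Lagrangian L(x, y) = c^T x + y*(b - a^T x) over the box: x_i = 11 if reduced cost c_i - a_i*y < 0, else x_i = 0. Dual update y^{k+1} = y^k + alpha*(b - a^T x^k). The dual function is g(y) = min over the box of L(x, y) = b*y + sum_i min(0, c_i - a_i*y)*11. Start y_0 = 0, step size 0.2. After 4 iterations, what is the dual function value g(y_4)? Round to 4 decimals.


Dual ascent for LP: min 2*x1 + 11*x2, 3*x1 + 5*x2 = 16, 0 <= x_i <= 11
Step 1: y^k = 0.0, reduced costs: (2.0, 11.0)
  x^k = (0.0, 0.0), subgradient = b - a^T x = 16.0
  y^{k+1} = 0.0 + 0.2*16.0 = 3.2
Step 2: y^k = 3.2, reduced costs: (-7.6, -5.0)
  x^k = (11.0, 11.0), subgradient = b - a^T x = -72.0
  y^{k+1} = 3.2 + 0.2*-72.0 = -11.2
Step 3: y^k = -11.2, reduced costs: (35.6, 67.0)
  x^k = (0.0, 0.0), subgradient = b - a^T x = 16.0
  y^{k+1} = -11.2 + 0.2*16.0 = -8.0
Step 4: y^k = -8.0, reduced costs: (26.0, 51.0)
  x^k = (0.0, 0.0), subgradient = b - a^T x = 16.0
  y^{k+1} = -8.0 + 0.2*16.0 = -4.8
Dual objective at y_4 = -4.8: reduced costs (16.4, 35.0), box minimizer x = (0.0, 0.0)
g(y_4) = b*y + (c1 - a1*y)*x1 + (c2 - a2*y)*x2 = 16*(-4.8) + 16.4*0.0 + 35.0*0.0 = -76.8 + 0.0 + 0.0 = -76.8


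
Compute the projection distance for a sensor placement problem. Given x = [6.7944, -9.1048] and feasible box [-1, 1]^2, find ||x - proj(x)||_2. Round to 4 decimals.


Project each component onto [-1, 1].
clip(6.7944) = 1.0, clip(-9.1048) = -1.0
Projection = [1.0, -1.0]
Squared diffs: [33.5751, 65.6878]
Distance = sqrt(99.2629) = 9.9631


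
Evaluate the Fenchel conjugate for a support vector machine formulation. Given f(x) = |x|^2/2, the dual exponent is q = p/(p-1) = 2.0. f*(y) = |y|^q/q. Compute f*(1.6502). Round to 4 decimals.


The conjugate exponent q satisfies 1/p + 1/q = 1.
p = 2, so q = 2/(2 - 1) = 2.0
|y|^q = 1.6502^2.0 = 2.7232
f*(1.6502) = 2.7232 / 2.0 = 1.3616


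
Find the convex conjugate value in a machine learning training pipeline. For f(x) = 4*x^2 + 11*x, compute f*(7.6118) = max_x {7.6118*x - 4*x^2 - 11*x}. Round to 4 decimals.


f*(y) = sup_x {y*x - a*x^2 - b*x} = sup_x {(y-b)*x - a*x^2}
FOC: (y - b) - 2a*x = 0 => x* = (y - b)/(2a)
x* = (7.6118 - 11)/(2*4) = -0.4235
f*(7.6118) = (y-b)^2/(4a) = (7.6118 - 11)^2/(4*4)
= 11.4799/16 = 0.7175


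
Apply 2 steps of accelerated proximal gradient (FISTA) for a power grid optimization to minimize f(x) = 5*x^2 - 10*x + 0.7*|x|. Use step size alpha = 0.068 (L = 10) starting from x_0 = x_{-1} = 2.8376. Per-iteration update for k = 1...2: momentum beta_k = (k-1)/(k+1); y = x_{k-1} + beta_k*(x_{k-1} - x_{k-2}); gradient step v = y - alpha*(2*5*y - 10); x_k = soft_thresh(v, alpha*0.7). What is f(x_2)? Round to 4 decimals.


FISTA on f(x) = 5*x^2 - 10*x + 0.7*|x|
L = 10, alpha = 0.068
Iteration 1: beta = 0.0, y = 2.8376 + 0.0*(2.8376 - 2.8376) = 2.8376
  grad(y) = 18.376, v = y - alpha*grad = 1.588
  prox(v) = soft_thresh(1.588, 0.0476) = 1.5404
Iteration 2: beta = 0.3333, y = 1.5404 + 0.3333*(1.5404 - 2.8376) = 1.108
  grad(y) = 1.0804, v = y - alpha*grad = 1.0346
  prox(v) = soft_thresh(1.0346, 0.0476) = 0.987
f(x_2) = 5*0.987^2 - 10*0.987 + 0.7*|0.987| = -4.3083


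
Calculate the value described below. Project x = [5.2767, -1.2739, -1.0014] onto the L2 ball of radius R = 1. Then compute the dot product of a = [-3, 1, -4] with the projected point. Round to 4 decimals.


Step 1: Compute ||x|| (intermediates to 6 decimals).
||x|| = sqrt(5.2767^2 + (-1.2739)^2 + (-1.0014)^2) = 5.51989
Step 2: Project.
Since ||x|| > R, scale = R/||x|| = 1/5.51989 = 0.181163, proj(x) = scale * x
proj(x) = [0.955943, -0.230784, -0.181417]
Step 3: Dot product.
a^T * proj(x) = -3*0.955943 + 1*(-0.230784) - 4*(-0.181417) = -2.3729


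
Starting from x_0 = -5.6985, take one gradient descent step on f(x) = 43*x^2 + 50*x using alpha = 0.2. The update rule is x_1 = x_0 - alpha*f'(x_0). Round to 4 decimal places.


We compute the gradient at x_0 and apply the update.
f'(x) = 86*x + 50
f'(-5.6985) = 86*-5.6985 + 50 = -440.071
x_1 = -5.6985 - 0.2*-440.071 = 82.3157


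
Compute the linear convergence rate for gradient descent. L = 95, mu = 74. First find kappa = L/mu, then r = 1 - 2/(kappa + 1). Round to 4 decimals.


Step 1: Compute the condition number.
kappa = L/mu = 95/74 = 1.2838
Step 2: Compute the convergence rate.
r = 1 - 2/(kappa + 1) = 1 - 2*mu/(L + mu) = (L - mu)/(L + mu) = 21/169 = 0.1243


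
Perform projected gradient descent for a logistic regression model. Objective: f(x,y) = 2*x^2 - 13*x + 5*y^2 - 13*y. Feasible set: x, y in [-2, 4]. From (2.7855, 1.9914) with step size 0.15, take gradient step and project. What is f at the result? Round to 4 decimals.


Step 1: Compute gradient at (2.7855, 1.9914).
grad_x = 2*2*2.7855 - 13 = -1.858
grad_y = 2*5*1.9914 - 13 = 6.914
Step 2: Gradient step.
x_raw = 2.7855 - 0.15*-1.858 = 3.0642
y_raw = 1.9914 - 0.15*6.914 = 0.9543
Step 3: Project onto [-2, 4].
x_proj = clip(3.0642) = 3.0642
y_proj = clip(0.9543) = 0.9543
Step 4: Evaluate f.
f(3.0642, 0.9543) = -28.9084


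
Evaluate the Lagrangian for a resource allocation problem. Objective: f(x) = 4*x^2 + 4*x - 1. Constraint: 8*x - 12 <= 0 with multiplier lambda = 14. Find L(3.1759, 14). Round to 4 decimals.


Step 1: Evaluate f(x).
f(3.1759) = 4*3.1759^2 + 4*3.1759 - 1 = 52.049
Step 2: Evaluate g(x).
g(3.1759) = 8*3.1759 - 12 = 13.4072
Step 3: Compute Lagrangian.
L = 52.049 + 14*13.4072 = 239.7498


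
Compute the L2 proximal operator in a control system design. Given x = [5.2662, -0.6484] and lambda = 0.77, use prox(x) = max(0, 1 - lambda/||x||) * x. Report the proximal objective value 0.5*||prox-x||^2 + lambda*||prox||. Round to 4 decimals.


Step 1: Compute ||x||.
||x|| = 5.306
Step 2: Compute scaling factor.
scale = max(0, 1 - 0.77/5.306) = 0.8549
Step 3: prox(x) = [4.502, -0.5543]
||prox(x)|| = 4.536
Step 4: Proximal objective.
0.5*||prox-x||^2 = 0.2965
lambda*||prox|| = 3.4927
Total = 3.7891


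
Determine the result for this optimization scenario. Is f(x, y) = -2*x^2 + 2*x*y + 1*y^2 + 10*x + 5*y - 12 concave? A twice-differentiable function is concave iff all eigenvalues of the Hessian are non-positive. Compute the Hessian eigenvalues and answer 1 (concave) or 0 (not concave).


The Hessian of f(x,y) = -2*x^2 + 2*x*y + 1*y^2 + 10*x + 5*y - 12 is:
H = [[-4, 2], [2, 2]]
Trace = -4 + 2 = -2
Determinant = -4*2 - (2)^2 = -12
Discriminant = (-2)^2 - 4*-12 = 52.0
Eigenvalues: lambda_1 = -4.6056, lambda_2 = 2.6056
The function is not concave.

0


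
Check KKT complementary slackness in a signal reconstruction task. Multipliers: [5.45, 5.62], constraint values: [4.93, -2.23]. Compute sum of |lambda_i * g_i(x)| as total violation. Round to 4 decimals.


KKT complementary slackness check:
lambda_1 * g_1 = 5.45 * 4.93 = 26.8685
lambda_2 * g_2 = 5.62 * -2.23 = -12.5326
Total violation = 26.8685 + 12.5326 = 39.4011


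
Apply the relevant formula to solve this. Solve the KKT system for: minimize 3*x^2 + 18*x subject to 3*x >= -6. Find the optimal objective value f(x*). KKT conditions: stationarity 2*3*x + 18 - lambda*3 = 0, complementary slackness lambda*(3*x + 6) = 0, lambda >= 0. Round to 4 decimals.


Step 1: Try lambda = 0 (constraint inactive).
x_unc = -18/(2*3) = -3.0
Check: 3*-3.0 = -9.0 < -6 -- violated!
Step 2: Constraint must be active: 3*x = -6
x* = -6/3 = -2.0
lambda = (2*3*(-2.0) + 18)/3 = 2.0
Step 3: Compute optimal value.
f(x*) = 3*(-2.0)^2 + 18*(-2.0) = -24.0


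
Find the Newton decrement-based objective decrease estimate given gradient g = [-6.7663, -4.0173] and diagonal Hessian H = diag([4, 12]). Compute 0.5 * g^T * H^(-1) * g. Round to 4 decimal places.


Step 1: H is diagonal, so H^(-1) * g = [-1.6916, -0.3348].
Step 2: g^T H^(-1) g = sum_i g_i^2 / H_ii
  = (-6.7663)^2/4 + (-4.0173)^2/12
  = 11.4457 + 1.3449 = 12.7906
Step 3: Objective decrease = 0.5 * g^T H^(-1) g = 6.3953


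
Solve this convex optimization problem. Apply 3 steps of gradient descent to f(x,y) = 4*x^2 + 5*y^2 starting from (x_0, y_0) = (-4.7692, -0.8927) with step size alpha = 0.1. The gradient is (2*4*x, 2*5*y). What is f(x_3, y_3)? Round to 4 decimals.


Gradient descent on f(x,y) = 4*x^2 + 5*y^2.
Starting point: (-4.7692, -0.8927), alpha = 0.1
Step 1: grad_x = 2*4*-4.7692 = -38.1536, grad_y = 2*5*-0.8927 = -8.927
  x_1 = -4.7692 - 0.1*-38.1536 = -0.9538
  y_1 = -0.8927 - 0.1*-8.927 = 0.0
Step 2: grad_x = 2*4*-0.9538 = -7.6307, grad_y = 2*5*0.0 = 0.0
  x_2 = -0.9538 - 0.1*-7.6307 = -0.1908
  y_2 = 0.0 - 0.1*0.0 = 0.0
Step 3: grad_x = 2*4*-0.1908 = -1.5261, grad_y = 2*5*0.0 = 0.0
  x_3 = -0.1908 - 0.1*-1.5261 = -0.0382
  y_3 = 0.0 - 0.1*0.0 = 0.0
f(-0.0382, 0.0) = 4*(-0.0382)^2 + 5*0.0^2 = 0.0058


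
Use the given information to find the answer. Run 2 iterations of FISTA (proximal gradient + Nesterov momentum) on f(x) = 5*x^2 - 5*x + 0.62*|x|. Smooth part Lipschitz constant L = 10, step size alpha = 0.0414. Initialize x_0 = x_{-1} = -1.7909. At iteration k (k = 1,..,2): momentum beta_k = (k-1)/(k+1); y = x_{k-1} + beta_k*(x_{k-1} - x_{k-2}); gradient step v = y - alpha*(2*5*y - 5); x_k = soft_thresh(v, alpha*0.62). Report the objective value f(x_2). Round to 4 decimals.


FISTA on f(x) = 5*x^2 - 5*x + 0.62*|x|
L = 10, alpha = 0.0414
Iteration 1: beta = 0.0, y = -1.7909 + 0.0*(-1.7909 + 1.7909) = -1.7909
  grad(y) = -22.909, v = y - alpha*grad = -0.8425
  prox(v) = soft_thresh(-0.8425, 0.0257) = -0.8168
Iteration 2: beta = 0.3333, y = -0.8168 + 0.3333*(-0.8168 + 1.7909) = -0.4921
  grad(y) = -9.921, v = y - alpha*grad = -0.0814
  prox(v) = soft_thresh(-0.0814, 0.0257) = -0.0557
f(x_2) = 5*(-0.0557)^2 - 5*(-0.0557) + 0.62*|-0.0557| = 0.3286


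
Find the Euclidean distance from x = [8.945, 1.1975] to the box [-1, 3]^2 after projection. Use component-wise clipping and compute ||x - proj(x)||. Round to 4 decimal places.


Project each component onto [-1, 3].
clip(8.945) = 3.0, clip(1.1975) = 1.1975
Projection = [3.0, 1.1975]
Squared diffs: [35.343, 0.0]
Distance = sqrt(35.343) = 5.945


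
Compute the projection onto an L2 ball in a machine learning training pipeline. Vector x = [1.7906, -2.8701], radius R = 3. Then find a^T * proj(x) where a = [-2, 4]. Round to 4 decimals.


Step 1: Compute ||x|| (intermediates to 6 decimals).
||x|| = sqrt(1.7906^2 + (-2.8701)^2) = 3.382857
Step 2: Project.
Since ||x|| > R, scale = R/||x|| = 3/3.382857 = 0.886824, proj(x) = scale * x
proj(x) = [1.587947, -2.545274]
Step 3: Dot product.
a^T * proj(x) = -2*1.587947 + 4*(-2.545274) = -13.357


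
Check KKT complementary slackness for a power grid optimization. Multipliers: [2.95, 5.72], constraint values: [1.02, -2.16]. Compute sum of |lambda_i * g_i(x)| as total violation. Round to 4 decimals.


KKT complementary slackness check:
lambda_1 * g_1 = 2.95 * 1.02 = 3.009
lambda_2 * g_2 = 5.72 * -2.16 = -12.3552
Total violation = 3.009 + 12.3552 = 15.3642


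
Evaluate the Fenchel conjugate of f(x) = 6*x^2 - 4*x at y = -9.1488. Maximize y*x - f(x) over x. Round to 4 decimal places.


f*(y) = sup_x {y*x - a*x^2 - b*x} = sup_x {(y-b)*x - a*x^2}
FOC: (y - b) - 2a*x = 0 => x* = (y - b)/(2a)
x* = (-9.1488 + 4)/(2*6) = -0.4291
f*(-9.1488) = (y-b)^2/(4a) = (-9.1488 + 4)^2/(4*6)
= 26.5101/24 = 1.1046


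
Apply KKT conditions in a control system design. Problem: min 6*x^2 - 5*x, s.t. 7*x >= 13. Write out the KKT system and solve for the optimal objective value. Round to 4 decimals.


Step 1: Try lambda = 0 (constraint inactive).
x_unc = 5/(2*6) = 0.4167
Check: 7*0.4167 = 2.9169 < 13 -- violated!
Step 2: Constraint must be active: 7*x = 13
x* = 13/7 = 1.8571 (rounded; the exact value 13/7 is used below)
lambda = (2*6*(13/7) - 5)/7 = 2.4694
Step 3: Compute optimal value.
f(x*) = 6*(13/7)^2 - 5*(13/7) = 11.4082


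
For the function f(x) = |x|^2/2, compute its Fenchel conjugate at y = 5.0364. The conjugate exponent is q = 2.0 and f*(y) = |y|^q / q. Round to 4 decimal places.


The conjugate exponent q satisfies 1/p + 1/q = 1.
p = 2, so q = 2/(2 - 1) = 2.0
|y|^q = 5.0364^2.0 = 25.3653
f*(5.0364) = 25.3653 / 2.0 = 12.6827


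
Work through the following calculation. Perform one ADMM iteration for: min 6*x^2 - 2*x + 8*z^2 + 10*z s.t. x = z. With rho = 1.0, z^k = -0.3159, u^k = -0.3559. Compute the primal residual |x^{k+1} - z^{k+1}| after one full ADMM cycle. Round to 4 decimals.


ADMM iteration with rho = 1.0, z^k = -0.3159, u^k = -0.3559
Step 1: x-update.
Minimize 6*x^2 - 2*x + (1.0/2)*(x + 0.3159 - 0.3559)^2
FOC: (2*6 + 1.0)*x = 2 + 1.0*(-0.3159 + 0.3559)
x^{k+1} = 0.1569
Step 2: z-update.
Minimize 8*z^2 + 10*z + (1.0/2)*(0.1569 - z - 0.3559)^2
FOC: (2*8 + 1.0)*z = -10 + 1.0*(0.1569 - 0.3559)
z^{k+1} = -0.5999
Step 3: u-update.
u^{k+1} = -0.3559 + 0.1569 + 0.5999 = 0.401
Step 4: Primal residual = |0.1569 + 0.5999| = 0.7569


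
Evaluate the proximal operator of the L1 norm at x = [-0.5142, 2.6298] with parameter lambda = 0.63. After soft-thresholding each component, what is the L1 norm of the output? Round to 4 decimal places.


Soft-thresholding with lambda = 0.63:
prox(-0.5142) = sign(-0.5142)*max(|-0.5142| - 0.63, 0) = 0.0
prox(2.6298) = sign(2.6298)*max(|2.6298| - 0.63, 0) = 1.9998
prox(x) = [0.0, 1.9998]
||prox(x)||_1 = 0.0 + 1.9998 = 1.9998


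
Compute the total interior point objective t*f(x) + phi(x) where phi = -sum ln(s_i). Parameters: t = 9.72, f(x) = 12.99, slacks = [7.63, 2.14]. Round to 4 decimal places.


Step 1: Compute log-barrier.
ln values: [2.0321, 0.7608]
phi = -(2.0321 + 0.7608) = -2.7929
Step 2: Compute augmented objective.
t*f(x) = 9.72*12.99 = 126.2628
Total = 126.2628 - 2.7929 = 123.4699


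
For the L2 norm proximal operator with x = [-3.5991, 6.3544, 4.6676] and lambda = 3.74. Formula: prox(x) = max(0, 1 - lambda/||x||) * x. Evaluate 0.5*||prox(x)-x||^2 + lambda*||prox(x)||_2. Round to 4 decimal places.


Step 1: Compute ||x||.
||x|| = 8.6671
Step 2: Compute scaling factor.
scale = max(0, 1 - 3.74/8.6671) = 0.5685
Step 3: prox(x) = [-2.046, 3.6124, 2.6534]
||prox(x)|| = 4.9271
Step 4: Proximal objective.
0.5*||prox-x||^2 = 6.9938
lambda*||prox|| = 18.4274
Total = 25.4211


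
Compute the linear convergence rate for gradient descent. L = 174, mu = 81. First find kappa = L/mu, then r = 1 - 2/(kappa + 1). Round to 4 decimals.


Step 1: Compute the condition number.
kappa = L/mu = 174/81 = 2.1481
Step 2: Compute the convergence rate.
r = 1 - 2/(kappa + 1) = 1 - 2*mu/(L + mu) = (L - mu)/(L + mu) = 93/255 = 0.3647


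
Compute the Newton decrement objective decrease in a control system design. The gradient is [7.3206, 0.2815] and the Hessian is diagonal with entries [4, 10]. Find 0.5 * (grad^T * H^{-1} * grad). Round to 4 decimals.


Step 1: H is diagonal, so H^(-1) * g = [1.8302, 0.0282].
Step 2: g^T H^(-1) g = sum_i g_i^2 / H_ii
  = (7.3206)^2/4 + (0.2815)^2/10
  = 13.3978 + 0.0079 = 13.4057
Step 3: Objective decrease = 0.5 * g^T H^(-1) g = 6.7029


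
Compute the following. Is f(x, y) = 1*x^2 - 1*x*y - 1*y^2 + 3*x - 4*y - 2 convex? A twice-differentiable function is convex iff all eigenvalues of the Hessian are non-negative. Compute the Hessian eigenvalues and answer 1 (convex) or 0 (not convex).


The Hessian of f(x,y) = 1*x^2 - 1*x*y - 1*y^2 + 3*x - 4*y - 2 is:
H = [[2, -1], [-1, -2]]
Trace = 2 - 2 = 0
Determinant = 2*-2 - (-1)^2 = -5
Discriminant = (0)^2 - 4*-5 = 20.0
Eigenvalues: lambda_1 = -2.2361, lambda_2 = 2.2361
The function is not convex.

0
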